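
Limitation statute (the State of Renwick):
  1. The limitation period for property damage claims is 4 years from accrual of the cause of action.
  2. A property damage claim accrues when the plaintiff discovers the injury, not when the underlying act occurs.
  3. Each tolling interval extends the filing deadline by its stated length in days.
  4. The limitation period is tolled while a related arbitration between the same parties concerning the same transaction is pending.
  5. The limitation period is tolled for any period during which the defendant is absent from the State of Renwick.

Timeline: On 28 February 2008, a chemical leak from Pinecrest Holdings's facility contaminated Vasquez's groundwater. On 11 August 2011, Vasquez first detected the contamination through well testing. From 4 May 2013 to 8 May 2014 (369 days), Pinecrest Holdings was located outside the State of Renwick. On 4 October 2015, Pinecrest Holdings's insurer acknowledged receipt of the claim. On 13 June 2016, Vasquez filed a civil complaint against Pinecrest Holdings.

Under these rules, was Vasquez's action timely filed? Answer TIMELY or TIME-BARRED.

TIMELY

Under the discovery rule, the claim accrued on 11 August 2011, when Vasquez discovered the injury — not on the 28 February 2008 date of the underlying act.
4 years from 11 August 2011 is 11 August 2015.
The defendant's absence from the jurisdiction from 4 May 2013 to 8 May 2014 tolled the period for 369 days, extending the deadline to 14 August 2016.
Nothing else in the chronology tolls or restarts the period.
The 13 June 2016 filing precedes the 14 August 2016 deadline; the claim is timely.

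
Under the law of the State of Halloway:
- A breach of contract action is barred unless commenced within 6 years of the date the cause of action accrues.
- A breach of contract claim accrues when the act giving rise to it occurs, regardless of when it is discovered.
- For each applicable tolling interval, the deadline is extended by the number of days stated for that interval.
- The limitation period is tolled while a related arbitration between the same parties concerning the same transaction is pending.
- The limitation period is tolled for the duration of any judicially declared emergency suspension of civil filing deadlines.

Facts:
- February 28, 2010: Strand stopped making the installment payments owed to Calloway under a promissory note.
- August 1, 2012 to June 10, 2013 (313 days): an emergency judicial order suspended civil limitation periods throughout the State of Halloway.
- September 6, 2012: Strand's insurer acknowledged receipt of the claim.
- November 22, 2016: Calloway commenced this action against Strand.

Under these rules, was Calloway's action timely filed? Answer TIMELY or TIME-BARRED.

The limitation period began to run on February 28, 2010.
The untolled deadline — 6 years after February 28, 2010 — is February 28, 2016.
The period was tolled for 313 days by the emergency suspension of filing deadlines (August 1, 2012 to June 10, 2013), pushing the deadline to January 6, 2017.
The other events in the timeline have no effect on the limitation period under the stated rules.
The November 22, 2016 filing precedes the January 6, 2017 deadline; the claim is timely.

TIMELY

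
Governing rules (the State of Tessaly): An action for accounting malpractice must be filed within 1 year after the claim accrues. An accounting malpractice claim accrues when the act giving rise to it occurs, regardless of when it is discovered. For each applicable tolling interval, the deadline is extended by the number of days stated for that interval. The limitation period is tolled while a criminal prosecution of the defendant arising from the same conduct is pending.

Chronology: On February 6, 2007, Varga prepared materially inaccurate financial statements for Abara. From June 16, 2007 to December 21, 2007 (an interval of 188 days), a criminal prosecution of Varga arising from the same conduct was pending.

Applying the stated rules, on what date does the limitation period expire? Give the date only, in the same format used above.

The limitation period began to run on February 6, 2007.
The untolled deadline — 1 year after February 6, 2007 — is February 6, 2008.
Because the pending criminal prosecution ran from June 16, 2007 to December 21, 2007, the deadline is extended by 188 days to August 12, 2008.

August 12, 2008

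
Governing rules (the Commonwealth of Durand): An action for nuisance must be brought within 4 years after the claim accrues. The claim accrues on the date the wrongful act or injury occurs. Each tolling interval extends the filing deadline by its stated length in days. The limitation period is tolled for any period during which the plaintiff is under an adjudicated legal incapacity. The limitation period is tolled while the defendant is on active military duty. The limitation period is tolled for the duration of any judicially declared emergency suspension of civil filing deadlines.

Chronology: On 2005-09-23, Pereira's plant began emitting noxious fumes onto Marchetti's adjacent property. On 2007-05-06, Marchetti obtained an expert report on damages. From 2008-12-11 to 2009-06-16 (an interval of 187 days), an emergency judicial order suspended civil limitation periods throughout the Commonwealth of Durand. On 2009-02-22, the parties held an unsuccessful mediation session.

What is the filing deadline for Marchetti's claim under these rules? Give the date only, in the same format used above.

2010-03-29

The limitation period began to run on 2005-09-23.
The untolled deadline — 4 years after 2005-09-23 — is 2009-09-23.
Because the emergency suspension of filing deadlines ran from 2008-12-11 to 2009-06-16, the deadline is extended by 187 days to 2010-03-29.
None of the other events listed affects the running of the period under the stated rules.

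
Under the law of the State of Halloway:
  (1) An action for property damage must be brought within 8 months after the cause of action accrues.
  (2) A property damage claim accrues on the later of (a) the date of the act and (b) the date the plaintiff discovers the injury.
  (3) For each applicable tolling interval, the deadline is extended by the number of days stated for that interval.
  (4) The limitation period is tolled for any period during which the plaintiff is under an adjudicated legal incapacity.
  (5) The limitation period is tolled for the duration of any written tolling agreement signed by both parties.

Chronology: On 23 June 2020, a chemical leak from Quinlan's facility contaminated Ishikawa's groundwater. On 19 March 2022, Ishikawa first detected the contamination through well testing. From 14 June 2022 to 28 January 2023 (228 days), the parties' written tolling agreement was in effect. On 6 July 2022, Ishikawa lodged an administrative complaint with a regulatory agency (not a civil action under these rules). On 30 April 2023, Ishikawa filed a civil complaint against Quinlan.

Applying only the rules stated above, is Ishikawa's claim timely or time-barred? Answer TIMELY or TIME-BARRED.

Because discovery on 19 March 2022 post-dates the 23 June 2020 act, accrual under the later-of rule falls on 19 March 2022.
Adding the 8 months base period to 19 March 2022 gives a deadline of 19 November 2022, before any tolling.
The period was tolled for 228 days by the written tolling agreement (14 June 2022 to 28 January 2023), pushing the deadline to 5 July 2023.
The other events in the timeline have no effect on the limitation period under the stated rules.
The 30 April 2023 filing precedes the 5 July 2023 deadline; the claim is timely.

TIMELY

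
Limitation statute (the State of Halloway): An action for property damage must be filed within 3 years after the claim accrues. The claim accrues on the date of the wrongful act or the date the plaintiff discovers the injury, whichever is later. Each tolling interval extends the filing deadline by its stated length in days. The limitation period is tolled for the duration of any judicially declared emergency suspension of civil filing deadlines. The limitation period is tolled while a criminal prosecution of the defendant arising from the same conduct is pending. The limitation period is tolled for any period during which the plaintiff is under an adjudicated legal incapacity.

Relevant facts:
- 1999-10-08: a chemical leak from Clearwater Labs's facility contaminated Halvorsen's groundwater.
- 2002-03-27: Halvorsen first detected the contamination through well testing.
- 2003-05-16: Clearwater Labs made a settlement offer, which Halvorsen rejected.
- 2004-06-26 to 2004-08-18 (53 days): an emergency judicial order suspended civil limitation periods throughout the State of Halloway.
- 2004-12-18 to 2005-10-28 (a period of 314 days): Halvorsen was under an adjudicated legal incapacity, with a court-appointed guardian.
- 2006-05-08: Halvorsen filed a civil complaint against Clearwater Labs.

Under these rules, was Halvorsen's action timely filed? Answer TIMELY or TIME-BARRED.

TIME-BARRED

Because discovery on 2002-03-27 post-dates the 1999-10-08 act, accrual under the later-of rule falls on 2002-03-27.
Adding the 3 years base period to 2002-03-27 gives a deadline of 2005-03-27, before any tolling.
Because the emergency suspension of filing deadlines ran from 2004-06-26 to 2004-08-18, the deadline is extended by 53 days to 2005-05-19.
The period was tolled for 314 days by the plaintiff's legal incapacity (2004-12-18 to 2005-10-28), pushing the deadline to 2006-03-29.
None of the other events listed affects the running of the period under the stated rules.
Filing on 2006-05-08 missed the 2006-03-29 deadline — the action is time-barred.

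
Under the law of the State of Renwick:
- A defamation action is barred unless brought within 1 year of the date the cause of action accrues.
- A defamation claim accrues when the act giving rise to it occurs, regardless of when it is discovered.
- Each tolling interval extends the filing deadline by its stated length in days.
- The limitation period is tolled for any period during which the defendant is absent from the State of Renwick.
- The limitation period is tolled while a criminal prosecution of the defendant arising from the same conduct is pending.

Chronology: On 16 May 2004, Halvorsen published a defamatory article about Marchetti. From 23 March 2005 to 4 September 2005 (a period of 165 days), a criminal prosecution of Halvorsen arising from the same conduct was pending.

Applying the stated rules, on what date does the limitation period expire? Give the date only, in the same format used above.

The claim accrued on 16 May 2004, when the wrongful act occurred.
1 year from 16 May 2004 is 16 May 2005.
The pending criminal prosecution from 23 March 2005 to 4 September 2005 tolled the period for 165 days, extending the deadline to 28 October 2005.

28 October 2005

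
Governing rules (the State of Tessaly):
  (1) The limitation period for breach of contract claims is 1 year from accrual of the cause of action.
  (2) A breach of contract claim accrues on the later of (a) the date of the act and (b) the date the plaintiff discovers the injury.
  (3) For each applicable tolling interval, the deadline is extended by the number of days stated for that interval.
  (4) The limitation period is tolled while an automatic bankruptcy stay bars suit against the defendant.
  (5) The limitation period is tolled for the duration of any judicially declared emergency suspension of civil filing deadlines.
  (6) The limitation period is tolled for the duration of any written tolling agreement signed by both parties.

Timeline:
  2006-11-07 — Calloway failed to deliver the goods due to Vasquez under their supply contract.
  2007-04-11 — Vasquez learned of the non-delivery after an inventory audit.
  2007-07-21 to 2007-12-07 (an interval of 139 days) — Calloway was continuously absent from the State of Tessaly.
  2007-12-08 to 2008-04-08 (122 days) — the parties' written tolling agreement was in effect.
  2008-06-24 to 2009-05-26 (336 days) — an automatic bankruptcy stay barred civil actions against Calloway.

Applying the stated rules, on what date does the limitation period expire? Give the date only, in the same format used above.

2009-07-13

The claim accrued on 2007-04-11 — the later of the 2006-11-07 act and the 2007-04-11 discovery.
The untolled deadline — 1 year after 2007-04-11 — is 2008-04-11.
Because the written tolling agreement ran from 2007-12-08 to 2008-04-08, the deadline is extended by 122 days to 2008-08-11.
Because the automatic bankruptcy stay ran from 2008-06-24 to 2009-05-26, the deadline is extended by 336 days to 2009-07-13.
No stated provision tolls the period for the defendant's absence, so the interval from 2007-07-21 to 2007-12-07 has no effect on the deadline.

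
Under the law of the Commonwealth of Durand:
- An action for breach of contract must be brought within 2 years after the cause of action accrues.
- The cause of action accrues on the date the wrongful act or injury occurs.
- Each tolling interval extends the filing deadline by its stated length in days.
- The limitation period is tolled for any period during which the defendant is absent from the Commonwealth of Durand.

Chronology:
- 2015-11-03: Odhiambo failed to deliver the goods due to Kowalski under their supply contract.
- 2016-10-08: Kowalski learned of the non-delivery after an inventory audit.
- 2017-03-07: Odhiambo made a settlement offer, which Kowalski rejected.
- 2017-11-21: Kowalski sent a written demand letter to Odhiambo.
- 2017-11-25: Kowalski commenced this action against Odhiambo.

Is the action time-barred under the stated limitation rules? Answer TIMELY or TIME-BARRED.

Because the rule ties accrual to occurrence, the claim accrued on 2015-11-03, not on the 2016-10-08 discovery date.
The untolled deadline — 2 years after 2015-11-03 — is 2017-11-03.
None of the other events listed affects the running of the period under the stated rules.
Kowalski filed on 2017-11-25, after the 2017-11-03 deadline, so the action is time-barred.

TIME-BARRED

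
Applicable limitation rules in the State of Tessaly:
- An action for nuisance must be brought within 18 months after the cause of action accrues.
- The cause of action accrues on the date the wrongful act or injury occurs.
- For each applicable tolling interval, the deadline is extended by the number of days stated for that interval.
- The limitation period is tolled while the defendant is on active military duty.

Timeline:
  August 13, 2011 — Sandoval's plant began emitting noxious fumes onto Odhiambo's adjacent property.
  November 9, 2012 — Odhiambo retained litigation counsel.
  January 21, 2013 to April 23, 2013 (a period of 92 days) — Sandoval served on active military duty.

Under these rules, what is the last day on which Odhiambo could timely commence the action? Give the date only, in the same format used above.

The limitation period began to run on August 13, 2011.
Adding the 18 months base period to August 13, 2011 gives a deadline of February 13, 2013, before any tolling.
The defendant's active military service from January 21, 2013 to April 23, 2013 tolled the period for 92 days, extending the deadline to May 16, 2013.
Nothing else in the chronology tolls or restarts the period.

May 16, 2013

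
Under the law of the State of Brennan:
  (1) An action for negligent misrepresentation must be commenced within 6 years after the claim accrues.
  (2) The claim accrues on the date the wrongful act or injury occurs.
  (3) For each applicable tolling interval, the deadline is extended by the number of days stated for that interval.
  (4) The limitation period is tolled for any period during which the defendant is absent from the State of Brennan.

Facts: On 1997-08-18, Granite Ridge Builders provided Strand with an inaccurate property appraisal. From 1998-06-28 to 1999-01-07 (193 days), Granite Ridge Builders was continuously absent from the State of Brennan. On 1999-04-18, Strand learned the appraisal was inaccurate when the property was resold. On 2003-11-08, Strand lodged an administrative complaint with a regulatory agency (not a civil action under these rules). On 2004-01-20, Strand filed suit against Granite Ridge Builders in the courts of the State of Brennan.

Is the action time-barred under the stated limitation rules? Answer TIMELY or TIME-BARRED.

Because the rule ties accrual to occurrence, the claim accrued on 1997-08-18, not on the 1999-04-18 discovery date.
6 years from 1997-08-18 is 2003-08-18.
The period was tolled for 193 days by the defendant's absence from the jurisdiction (1998-06-28 to 1999-01-07), pushing the deadline to 2004-02-27.
None of the other events listed affects the running of the period under the stated rules.
The 2004-01-20 filing precedes the 2004-02-27 deadline; the claim is timely.

TIMELY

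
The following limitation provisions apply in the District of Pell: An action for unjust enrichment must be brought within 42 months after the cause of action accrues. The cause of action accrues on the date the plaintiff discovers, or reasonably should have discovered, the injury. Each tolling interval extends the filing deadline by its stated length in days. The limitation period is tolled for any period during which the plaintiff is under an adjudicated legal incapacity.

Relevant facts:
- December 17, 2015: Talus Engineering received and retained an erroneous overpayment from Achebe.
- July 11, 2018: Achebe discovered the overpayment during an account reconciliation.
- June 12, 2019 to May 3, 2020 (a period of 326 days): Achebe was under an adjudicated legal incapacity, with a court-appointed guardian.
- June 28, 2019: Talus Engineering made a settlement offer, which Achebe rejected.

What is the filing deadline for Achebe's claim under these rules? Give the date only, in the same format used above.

Accrual is tied to discovery, so the period began on July 11, 2018 rather than on December 17, 2015 when the act occurred.
The untolled deadline — 42 months after July 11, 2018 — is January 11, 2022.
The plaintiff's legal incapacity from June 12, 2019 to May 3, 2020 tolled the period for 326 days, extending the deadline to December 3, 2022.
Nothing else in the chronology tolls or restarts the period.

December 3, 2022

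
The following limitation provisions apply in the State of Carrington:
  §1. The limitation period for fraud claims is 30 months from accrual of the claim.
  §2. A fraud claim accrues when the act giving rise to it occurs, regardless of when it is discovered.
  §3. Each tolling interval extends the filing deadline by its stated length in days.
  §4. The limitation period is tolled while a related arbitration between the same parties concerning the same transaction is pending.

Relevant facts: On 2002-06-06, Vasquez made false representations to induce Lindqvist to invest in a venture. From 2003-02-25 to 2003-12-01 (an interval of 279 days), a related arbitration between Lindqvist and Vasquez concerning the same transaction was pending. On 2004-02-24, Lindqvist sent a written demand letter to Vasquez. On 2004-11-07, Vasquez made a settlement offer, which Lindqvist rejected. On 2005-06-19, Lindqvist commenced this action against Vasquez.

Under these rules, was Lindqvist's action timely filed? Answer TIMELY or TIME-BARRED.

TIMELY

The claim accrued on 2002-06-06, the date of the act.
30 months from 2002-06-06 is 2004-12-06.
The period was tolled for 279 days by the pending related arbitration (2003-02-25 to 2003-12-01), pushing the deadline to 2005-09-11.
Nothing else in the chronology tolls or restarts the period.
The 2005-06-19 filing precedes the 2005-09-11 deadline; the claim is timely.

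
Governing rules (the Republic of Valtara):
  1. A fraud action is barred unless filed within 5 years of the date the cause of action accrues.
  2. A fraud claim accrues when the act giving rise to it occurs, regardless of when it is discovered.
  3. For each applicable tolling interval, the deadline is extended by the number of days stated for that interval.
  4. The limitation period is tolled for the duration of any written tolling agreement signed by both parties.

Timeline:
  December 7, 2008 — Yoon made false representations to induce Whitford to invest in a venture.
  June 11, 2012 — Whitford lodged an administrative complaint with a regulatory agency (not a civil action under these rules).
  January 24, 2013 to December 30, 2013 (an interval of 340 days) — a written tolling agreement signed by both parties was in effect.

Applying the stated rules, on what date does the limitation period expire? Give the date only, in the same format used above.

The limitation period began to run on December 7, 2008.
5 years from December 7, 2008 is December 7, 2013.
The period was tolled for 340 days by the written tolling agreement (January 24, 2013 to December 30, 2013), pushing the deadline to November 12, 2014.
None of the other events listed affects the running of the period under the stated rules.

November 12, 2014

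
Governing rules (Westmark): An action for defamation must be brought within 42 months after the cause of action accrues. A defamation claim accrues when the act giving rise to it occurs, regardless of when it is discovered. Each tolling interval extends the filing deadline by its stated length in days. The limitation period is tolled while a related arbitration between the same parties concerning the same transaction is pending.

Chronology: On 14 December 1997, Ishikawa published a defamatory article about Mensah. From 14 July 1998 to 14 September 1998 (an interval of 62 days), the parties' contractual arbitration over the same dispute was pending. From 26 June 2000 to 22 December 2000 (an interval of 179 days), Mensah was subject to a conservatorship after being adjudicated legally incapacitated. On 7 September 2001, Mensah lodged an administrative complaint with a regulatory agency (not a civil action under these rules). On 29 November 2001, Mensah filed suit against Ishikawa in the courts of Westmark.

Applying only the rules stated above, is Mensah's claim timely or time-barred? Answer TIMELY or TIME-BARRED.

The cause of action accrued on 14 December 1997, the date of the act.
The untolled deadline — 42 months after 14 December 1997 — is 14 June 2001.
The period was tolled for 62 days by the pending related arbitration (14 July 1998 to 14 September 1998), pushing the deadline to 15 August 2001.
No stated provision tolls the period for the plaintiff's incapacity, so the interval from 26 June 2000 to 22 December 2000 has no effect on the deadline.
None of the other events listed affects the running of the period under the stated rules.
The 29 November 2001 filing falls after the 15 August 2001 deadline; the claim is time-barred.

TIME-BARRED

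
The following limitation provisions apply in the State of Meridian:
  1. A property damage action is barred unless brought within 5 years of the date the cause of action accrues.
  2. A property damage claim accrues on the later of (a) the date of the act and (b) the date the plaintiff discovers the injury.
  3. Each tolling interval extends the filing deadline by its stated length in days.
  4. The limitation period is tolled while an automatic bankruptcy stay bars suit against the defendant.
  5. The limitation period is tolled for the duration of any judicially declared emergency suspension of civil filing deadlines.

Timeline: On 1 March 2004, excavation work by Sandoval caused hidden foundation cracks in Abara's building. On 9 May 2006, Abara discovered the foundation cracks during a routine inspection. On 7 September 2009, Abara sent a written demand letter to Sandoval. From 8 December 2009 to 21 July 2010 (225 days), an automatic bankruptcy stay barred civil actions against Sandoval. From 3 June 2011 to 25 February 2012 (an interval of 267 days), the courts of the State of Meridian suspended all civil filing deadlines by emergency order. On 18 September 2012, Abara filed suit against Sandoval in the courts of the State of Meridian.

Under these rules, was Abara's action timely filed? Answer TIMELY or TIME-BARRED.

TIME-BARRED

Because discovery on 9 May 2006 post-dates the 1 March 2004 act, accrual under the later-of rule falls on 9 May 2006.
5 years from 9 May 2006 is 9 May 2011.
The automatic bankruptcy stay from 8 December 2009 to 21 July 2010 tolled the period for 225 days, extending the deadline to 20 December 2011.
The emergency suspension of filing deadlines from 3 June 2011 to 25 February 2012 tolled the period for 267 days, extending the deadline to 12 September 2012.
None of the other events listed affects the running of the period under the stated rules.
Abara filed on 18 September 2012, after the 12 September 2012 deadline, so the action is time-barred.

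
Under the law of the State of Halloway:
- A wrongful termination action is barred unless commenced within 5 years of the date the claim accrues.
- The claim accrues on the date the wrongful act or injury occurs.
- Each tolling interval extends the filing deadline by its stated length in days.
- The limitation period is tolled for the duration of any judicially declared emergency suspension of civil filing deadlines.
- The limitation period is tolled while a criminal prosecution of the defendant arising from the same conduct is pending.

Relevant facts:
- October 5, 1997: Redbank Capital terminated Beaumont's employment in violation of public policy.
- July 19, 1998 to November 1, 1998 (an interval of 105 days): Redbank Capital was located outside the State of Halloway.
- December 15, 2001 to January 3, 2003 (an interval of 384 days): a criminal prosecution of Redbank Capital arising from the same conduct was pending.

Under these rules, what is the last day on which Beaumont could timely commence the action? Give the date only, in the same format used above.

October 24, 2003

The claim accrued on October 5, 1997, when the wrongful act occurred.
5 years from October 5, 1997 is October 5, 2002.
Because the pending criminal prosecution ran from December 15, 2001 to January 3, 2003, the deadline is extended by 384 days to October 24, 2003.
No stated provision tolls the period for the defendant's absence, so the interval from July 19, 1998 to November 1, 1998 has no effect on the deadline.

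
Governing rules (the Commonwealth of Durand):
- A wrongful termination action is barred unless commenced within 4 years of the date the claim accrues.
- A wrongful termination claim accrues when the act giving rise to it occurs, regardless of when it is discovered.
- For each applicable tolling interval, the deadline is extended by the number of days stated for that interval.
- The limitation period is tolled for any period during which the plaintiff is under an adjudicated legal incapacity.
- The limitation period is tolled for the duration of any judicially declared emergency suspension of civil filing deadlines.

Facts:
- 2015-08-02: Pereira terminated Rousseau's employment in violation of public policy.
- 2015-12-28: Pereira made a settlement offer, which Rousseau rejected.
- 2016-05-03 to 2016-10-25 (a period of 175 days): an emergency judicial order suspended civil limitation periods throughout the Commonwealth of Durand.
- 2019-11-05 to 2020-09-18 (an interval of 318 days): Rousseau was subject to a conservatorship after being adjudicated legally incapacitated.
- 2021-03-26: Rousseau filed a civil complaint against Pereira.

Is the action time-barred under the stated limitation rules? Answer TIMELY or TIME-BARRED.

The claim accrued on 2015-08-02, when the wrongful act occurred.
The untolled deadline — 4 years after 2015-08-02 — is 2019-08-02.
Because the emergency suspension of filing deadlines ran from 2016-05-03 to 2016-10-25, the deadline is extended by 175 days to 2020-01-24.
Because the plaintiff's legal incapacity ran from 2019-11-05 to 2020-09-18, the deadline is extended by 318 days to 2020-12-07.
Nothing else in the chronology tolls or restarts the period.
The 2021-03-26 filing falls after the 2020-12-07 deadline; the claim is time-barred.

TIME-BARRED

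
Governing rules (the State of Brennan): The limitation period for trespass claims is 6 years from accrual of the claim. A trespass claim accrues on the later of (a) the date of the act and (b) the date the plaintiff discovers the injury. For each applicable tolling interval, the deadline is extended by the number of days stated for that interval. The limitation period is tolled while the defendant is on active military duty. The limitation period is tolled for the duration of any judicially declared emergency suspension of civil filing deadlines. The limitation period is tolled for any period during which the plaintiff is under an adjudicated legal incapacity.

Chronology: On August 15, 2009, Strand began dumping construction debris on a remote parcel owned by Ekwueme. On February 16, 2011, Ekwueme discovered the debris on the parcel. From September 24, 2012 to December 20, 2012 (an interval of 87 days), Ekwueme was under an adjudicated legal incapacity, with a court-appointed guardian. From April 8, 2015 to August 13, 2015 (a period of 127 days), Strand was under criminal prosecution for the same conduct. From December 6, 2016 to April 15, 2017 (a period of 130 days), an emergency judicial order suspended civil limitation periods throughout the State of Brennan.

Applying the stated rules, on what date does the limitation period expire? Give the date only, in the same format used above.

The claim accrued on February 16, 2011 — the later of the August 15, 2009 act and the February 16, 2011 discovery.
6 years from February 16, 2011 is February 16, 2017.
The period was tolled for 87 days by the plaintiff's legal incapacity (September 24, 2012 to December 20, 2012), pushing the deadline to May 14, 2017.
Because the emergency suspension of filing deadlines ran from December 6, 2016 to April 15, 2017, the deadline is extended by 130 days to September 21, 2017.
No stated provision tolls the period for a criminal prosecution, so the interval from April 8, 2015 to August 13, 2015 has no effect on the deadline.

September 21, 2017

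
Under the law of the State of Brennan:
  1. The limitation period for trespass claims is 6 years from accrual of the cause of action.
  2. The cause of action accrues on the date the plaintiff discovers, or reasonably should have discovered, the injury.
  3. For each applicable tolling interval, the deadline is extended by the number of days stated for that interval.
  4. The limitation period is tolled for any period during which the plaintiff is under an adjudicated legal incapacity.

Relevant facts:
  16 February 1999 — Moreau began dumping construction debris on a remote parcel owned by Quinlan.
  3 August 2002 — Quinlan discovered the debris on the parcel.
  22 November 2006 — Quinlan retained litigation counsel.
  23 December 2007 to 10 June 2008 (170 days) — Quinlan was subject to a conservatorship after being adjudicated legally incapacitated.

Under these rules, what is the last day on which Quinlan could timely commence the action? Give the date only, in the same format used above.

20 January 2009

The claim did not accrue until Quinlan discovered the injury on 3 August 2002; the 16 February 1999 act date does not start the clock under the stated rule.
Adding the 6 years base period to 3 August 2002 gives a deadline of 3 August 2008, before any tolling.
Because the plaintiff's legal incapacity ran from 23 December 2007 to 10 June 2008, the deadline is extended by 170 days to 20 January 2009.
Nothing else in the chronology tolls or restarts the period.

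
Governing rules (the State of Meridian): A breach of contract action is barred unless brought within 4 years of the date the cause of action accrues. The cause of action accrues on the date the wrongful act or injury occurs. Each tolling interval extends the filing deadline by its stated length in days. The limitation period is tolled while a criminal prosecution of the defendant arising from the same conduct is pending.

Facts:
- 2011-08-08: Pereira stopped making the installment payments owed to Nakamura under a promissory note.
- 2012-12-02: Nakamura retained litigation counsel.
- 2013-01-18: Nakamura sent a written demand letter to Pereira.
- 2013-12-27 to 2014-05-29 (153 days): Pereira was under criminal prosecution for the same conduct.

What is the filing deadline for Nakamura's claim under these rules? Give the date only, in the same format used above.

The limitation period began to run on 2011-08-08.
The untolled deadline — 4 years after 2011-08-08 — is 2015-08-08.
The period was tolled for 153 days by the pending criminal prosecution (2013-12-27 to 2014-05-29), pushing the deadline to 2016-01-08.
None of the other events listed affects the running of the period under the stated rules.

2016-01-08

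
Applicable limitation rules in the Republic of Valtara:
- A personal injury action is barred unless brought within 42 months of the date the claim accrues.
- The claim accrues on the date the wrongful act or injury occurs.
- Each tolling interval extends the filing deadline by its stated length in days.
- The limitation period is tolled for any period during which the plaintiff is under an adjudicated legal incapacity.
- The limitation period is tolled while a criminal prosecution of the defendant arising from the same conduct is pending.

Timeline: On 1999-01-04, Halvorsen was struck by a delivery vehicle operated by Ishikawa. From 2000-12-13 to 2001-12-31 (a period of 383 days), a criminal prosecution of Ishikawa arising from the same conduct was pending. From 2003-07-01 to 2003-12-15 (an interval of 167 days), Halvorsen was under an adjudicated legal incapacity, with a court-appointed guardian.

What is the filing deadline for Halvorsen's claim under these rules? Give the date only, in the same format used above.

2004-01-05

The claim accrued on 1999-01-04, when the wrongful act occurred.
42 months from 1999-01-04 is 2002-07-04.
Because the pending criminal prosecution ran from 2000-12-13 to 2001-12-31, the deadline is extended by 383 days to 2003-07-22.
Because the plaintiff's legal incapacity ran from 2003-07-01 to 2003-12-15, the deadline is extended by 167 days to 2004-01-05.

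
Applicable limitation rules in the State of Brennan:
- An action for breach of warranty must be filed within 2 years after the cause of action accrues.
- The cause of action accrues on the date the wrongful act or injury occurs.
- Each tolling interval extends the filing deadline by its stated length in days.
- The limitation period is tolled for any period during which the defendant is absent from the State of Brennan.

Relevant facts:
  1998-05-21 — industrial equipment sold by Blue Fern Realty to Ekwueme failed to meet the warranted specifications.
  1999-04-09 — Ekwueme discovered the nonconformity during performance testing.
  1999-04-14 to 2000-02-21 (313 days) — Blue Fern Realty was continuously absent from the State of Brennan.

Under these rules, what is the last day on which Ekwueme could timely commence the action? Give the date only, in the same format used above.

Because the rule ties accrual to occurrence, the claim accrued on 1998-05-21, not on the 1999-04-09 discovery date.
The untolled deadline — 2 years after 1998-05-21 — is 2000-05-21.
The defendant's absence from the jurisdiction from 1999-04-14 to 2000-02-21 tolled the period for 313 days, extending the deadline to 2001-03-30.

2001-03-30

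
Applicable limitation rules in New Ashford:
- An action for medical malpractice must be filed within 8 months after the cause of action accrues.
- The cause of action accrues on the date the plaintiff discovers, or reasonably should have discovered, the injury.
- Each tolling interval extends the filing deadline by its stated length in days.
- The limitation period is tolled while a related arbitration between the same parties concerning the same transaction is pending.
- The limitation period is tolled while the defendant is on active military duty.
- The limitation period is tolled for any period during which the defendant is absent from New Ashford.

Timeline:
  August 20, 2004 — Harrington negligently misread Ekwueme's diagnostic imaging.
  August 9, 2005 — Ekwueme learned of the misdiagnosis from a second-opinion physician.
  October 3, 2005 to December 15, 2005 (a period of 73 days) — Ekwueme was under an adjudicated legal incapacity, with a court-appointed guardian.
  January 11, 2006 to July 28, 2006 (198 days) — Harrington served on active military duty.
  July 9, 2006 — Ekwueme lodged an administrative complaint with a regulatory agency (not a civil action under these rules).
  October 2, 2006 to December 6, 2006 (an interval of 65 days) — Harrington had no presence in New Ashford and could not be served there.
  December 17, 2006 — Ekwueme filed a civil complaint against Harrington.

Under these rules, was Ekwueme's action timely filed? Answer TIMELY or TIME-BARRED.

The claim did not accrue until Ekwueme discovered the injury on August 9, 2005; the August 20, 2004 act date does not start the clock under the stated rule.
8 months from August 9, 2005 is April 9, 2006.
The period was tolled for 198 days by the defendant's active military service (January 11, 2006 to July 28, 2006), pushing the deadline to October 24, 2006.
Because the defendant's absence from the jurisdiction ran from October 2, 2006 to December 6, 2006, the deadline is extended by 65 days to December 28, 2006.
The plaintiff's legal incapacity from October 3, 2005 to December 15, 2005 does not toll the period, because no stated rule makes the plaintiff's incapacity a tolling event.
None of the other events listed affects the running of the period under the stated rules.
The December 17, 2006 filing precedes the December 28, 2006 deadline; the claim is timely.

TIMELY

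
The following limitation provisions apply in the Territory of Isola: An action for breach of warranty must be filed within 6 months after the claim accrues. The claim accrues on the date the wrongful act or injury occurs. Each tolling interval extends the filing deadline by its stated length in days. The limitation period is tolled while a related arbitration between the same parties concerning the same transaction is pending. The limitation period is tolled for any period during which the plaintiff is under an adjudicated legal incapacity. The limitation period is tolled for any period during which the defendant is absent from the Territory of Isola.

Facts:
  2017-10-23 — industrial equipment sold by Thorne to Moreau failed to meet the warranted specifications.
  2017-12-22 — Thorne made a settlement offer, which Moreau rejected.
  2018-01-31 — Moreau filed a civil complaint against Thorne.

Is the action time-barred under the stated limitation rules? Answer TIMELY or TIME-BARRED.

TIMELY

The claim accrued on 2017-10-23, when the wrongful act occurred.
Adding the 6 months base period to 2017-10-23 gives a deadline of 2018-04-23, before any tolling.
None of the other events listed affects the running of the period under the stated rules.
Moreau filed on 2018-01-31, before the 2018-04-23 deadline, so the action is timely.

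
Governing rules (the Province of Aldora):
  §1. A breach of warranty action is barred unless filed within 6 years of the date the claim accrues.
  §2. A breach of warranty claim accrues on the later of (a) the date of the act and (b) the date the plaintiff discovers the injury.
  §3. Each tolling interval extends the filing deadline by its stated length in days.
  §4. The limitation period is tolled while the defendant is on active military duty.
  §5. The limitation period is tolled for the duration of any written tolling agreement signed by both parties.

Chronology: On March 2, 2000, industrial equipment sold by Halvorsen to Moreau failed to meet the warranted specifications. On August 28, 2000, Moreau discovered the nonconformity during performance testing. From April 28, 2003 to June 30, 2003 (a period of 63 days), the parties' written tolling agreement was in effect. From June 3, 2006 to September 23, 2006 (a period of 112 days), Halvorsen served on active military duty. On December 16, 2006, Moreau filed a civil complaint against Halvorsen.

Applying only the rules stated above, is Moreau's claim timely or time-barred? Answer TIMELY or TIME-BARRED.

The claim accrued on August 28, 2000 — the later of the March 2, 2000 act and the August 28, 2000 discovery.
Adding the 6 years base period to August 28, 2000 gives a deadline of August 28, 2006, before any tolling.
The period was tolled for 63 days by the written tolling agreement (April 28, 2003 to June 30, 2003), pushing the deadline to October 30, 2006.
The defendant's active military service from June 3, 2006 to September 23, 2006 tolled the period for 112 days, extending the deadline to February 19, 2007.
The December 16, 2006 filing precedes the February 19, 2007 deadline; the claim is timely.

TIMELY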